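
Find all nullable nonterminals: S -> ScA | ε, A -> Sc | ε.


A nonterminal is nullable iff some alternative derives ε (directly, or every symbol in it is nullable)
Nullable: {A, S}


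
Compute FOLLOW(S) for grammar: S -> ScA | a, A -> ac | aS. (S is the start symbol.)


$ ∈ FOLLOW(S). For each A -> αBβ: add FIRST(β)\{ε} to FOLLOW(B); if β nullable, add FOLLOW(A).
FOLLOW(S) = {$, c}


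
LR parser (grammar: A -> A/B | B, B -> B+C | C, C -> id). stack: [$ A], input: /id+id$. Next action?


shift '/' to continue A -> A/B
Action: shift


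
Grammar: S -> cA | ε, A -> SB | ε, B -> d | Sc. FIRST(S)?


Per alternative of S: FIRST(cA) = {c}; FIRST(ε) = {ε}
FIRST(S) = {c, ε}


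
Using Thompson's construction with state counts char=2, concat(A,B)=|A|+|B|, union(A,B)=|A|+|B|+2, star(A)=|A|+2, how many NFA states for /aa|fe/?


Syntax tree has 4 char leaf(s), 1 union(s), 0 star(s)
chars contribute 4×2 = 8; each union adds +2; each star adds +2
Total: 8 + 2 + 0 = 10 states


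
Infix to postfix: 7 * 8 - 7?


Left to right (same or higher precedence on left)
Postfix: 7 8 * 7 -


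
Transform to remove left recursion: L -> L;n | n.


Left-recursive alternatives: L;n; non-recursive: n
Introduce L': L -> nL', L' -> ;nL' | ε


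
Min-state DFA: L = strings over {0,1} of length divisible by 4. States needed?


Track length mod 4: states 0..3, accept at 0
Minimal DFA: 4 states


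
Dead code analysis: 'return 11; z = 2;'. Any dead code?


statement follows a return and is unreachable
Dead: 'z = 2'


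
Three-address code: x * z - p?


Break into single-operator statements:
t1 = x * z
t2 = t1 - p


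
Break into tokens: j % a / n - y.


Scan left to right, longest-match per lexeme
Tokens: ID(j), OP(%), ID(a), OP(/), ID(n), OP(-), ID(y)


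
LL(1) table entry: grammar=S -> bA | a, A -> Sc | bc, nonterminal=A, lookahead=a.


For [A, a]: 'a' ∈ FIRST(Sc)
Entry: A -> Sc


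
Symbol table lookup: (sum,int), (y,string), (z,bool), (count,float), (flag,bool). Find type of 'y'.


Lookup 'y' → type string


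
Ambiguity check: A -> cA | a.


right-linear, alternatives start with distinct terminals 'c' vs 'a': unique leftmost derivation
Unambiguous


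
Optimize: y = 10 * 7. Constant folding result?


10 * 7 = 70 at compile time
Optimized: y = 70


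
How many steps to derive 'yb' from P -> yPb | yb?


Derivation: P => yb
Steps: 1


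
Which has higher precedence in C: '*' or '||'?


'*' is multiplicative (level 10); '||' is logical OR (level 1)
Higher level binds tighter
'*' has higher precedence than '||'


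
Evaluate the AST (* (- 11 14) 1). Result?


Evaluate inner: (- 11 14) = -3
Evaluate root: (* -3 1) = -3
Result: -3


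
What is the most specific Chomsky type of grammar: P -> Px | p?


Left-linear: every RHS is a terminal or one nonterminal followed by a terminal
Classification: Type 3 (Regular)


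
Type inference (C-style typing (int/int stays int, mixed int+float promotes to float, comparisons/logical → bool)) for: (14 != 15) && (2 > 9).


Operand types: bool && bool
Rule: logical operators take bool operands and yield bool
Result type: bool


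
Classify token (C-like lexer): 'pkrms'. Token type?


Pattern: letter/underscore followed by alphanumerics, not a keyword
Type: IDENTIFIER


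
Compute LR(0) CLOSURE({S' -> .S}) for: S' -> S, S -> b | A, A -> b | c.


Start: S' -> .S
For each item with dot before a nonterminal B, add B -> .γ for every B-production
Closure: [S' -> .S, S -> .b, S -> .A, A -> .b, A -> .c]


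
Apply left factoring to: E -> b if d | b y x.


Common prefix: 'b'
Factored: E -> b E', E' -> if d | y x


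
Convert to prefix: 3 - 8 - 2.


left-to-right (same/higher precedence on left): tree is (- (- 3 8) 2)
Prefix: - - 3 8 2


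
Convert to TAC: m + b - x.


Break into single-operator statements:
t1 = m + b
t2 = t1 - x


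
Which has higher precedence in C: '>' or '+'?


'+' is additive (level 9); '>' is relational (level 7)
Higher level binds tighter
'+' has higher precedence than '>'


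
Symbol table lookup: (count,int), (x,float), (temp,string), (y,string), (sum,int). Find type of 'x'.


Lookup 'x' → type float


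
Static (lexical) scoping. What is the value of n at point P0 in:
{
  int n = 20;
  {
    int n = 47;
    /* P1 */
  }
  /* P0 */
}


n declared in the same block as P0
n = 20


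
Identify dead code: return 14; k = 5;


statement follows a return and is unreachable
Dead: 'k = 5'


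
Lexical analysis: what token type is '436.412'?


Pattern: digits with a decimal point
Type: FLOAT_LITERAL


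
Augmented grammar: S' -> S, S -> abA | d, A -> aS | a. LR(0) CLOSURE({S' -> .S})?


Start: S' -> .S
For each item with dot before a nonterminal B, add B -> .γ for every B-production
Closure: [S' -> .S, S -> .abA, S -> .d]


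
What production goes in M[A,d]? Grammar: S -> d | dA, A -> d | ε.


For [A, d]: 'd' ∈ FIRST(d)
Entry: A -> d


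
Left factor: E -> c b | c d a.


Common prefix: 'c'
Factored: E -> c E', E' -> b | d a


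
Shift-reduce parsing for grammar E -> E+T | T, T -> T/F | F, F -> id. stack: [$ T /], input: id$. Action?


no handle; shift 'id'
Action: shift


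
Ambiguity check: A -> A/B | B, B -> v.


precedence layered via separate nonterminal B: deterministic
Unambiguous


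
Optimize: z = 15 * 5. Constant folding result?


15 * 5 = 75 at compile time
Optimized: z = 75


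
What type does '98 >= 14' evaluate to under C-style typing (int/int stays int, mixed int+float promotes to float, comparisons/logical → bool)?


Operand types: int >= int
Rule: comparison yields bool
Result type: bool


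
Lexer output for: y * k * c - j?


Scan left to right, longest-match per lexeme
Tokens: ID(y), OP(*), ID(k), OP(*), ID(c), OP(-), ID(j)


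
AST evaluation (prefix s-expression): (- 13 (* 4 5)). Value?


Evaluate inner: (* 4 5) = 20
Evaluate root: (- 13 20) = -7
Result: -7


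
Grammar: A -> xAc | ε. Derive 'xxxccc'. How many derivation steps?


Derivation: A => xAc => xxAcc => xxxAccc => xxxccc
Steps: 4


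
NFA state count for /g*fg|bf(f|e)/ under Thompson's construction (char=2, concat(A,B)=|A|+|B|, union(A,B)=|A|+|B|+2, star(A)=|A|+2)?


Syntax tree has 7 char leaf(s), 2 union(s), 1 star(s)
chars contribute 7×2 = 14; each union adds +2; each star adds +2
Total: 14 + 4 + 2 = 20 states


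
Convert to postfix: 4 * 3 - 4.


Left to right (same or higher precedence on left)
Postfix: 4 3 * 4 -


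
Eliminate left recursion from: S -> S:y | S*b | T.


Left-recursive alternatives: S:y, S*b; non-recursive: T
Introduce S': S -> TS', S' -> :yS' | *bS' | ε


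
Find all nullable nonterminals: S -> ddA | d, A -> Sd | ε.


A nonterminal is nullable iff some alternative derives ε (directly, or every symbol in it is nullable)
Nullable: {A}


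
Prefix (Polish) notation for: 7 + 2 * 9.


'*' binds tighter: tree is (+ 7 (* 2 9))
Prefix: + 7 * 2 9


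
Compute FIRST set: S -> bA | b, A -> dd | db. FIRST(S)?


Per alternative of S: FIRST(bA) = {b}; FIRST(b) = {b}
FIRST(S) = {b}


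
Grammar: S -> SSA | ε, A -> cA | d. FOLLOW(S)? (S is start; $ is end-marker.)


$ ∈ FOLLOW(S). For each A -> αBβ: add FIRST(β)\{ε} to FOLLOW(B); if β nullable, add FOLLOW(A).
FOLLOW(S) = {$, c, d}


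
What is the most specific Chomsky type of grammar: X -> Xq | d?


Left-linear: every RHS is a terminal or one nonterminal followed by a terminal
Classification: Type 3 (Regular)


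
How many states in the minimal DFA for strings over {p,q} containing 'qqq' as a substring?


KMP-style automaton: 3 progress states + 1 absorbing accept = 4
Minimal DFA: 4 states


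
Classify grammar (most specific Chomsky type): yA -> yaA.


LHS has context (more than one symbol) and |LHS| ≤ |RHS|
Classification: Type 1 (Context-Sensitive)


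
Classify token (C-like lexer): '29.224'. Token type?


Pattern: digits with a decimal point
Type: FLOAT_LITERAL


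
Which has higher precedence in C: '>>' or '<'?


'>>' is shift (level 8); '<' is relational (level 7)
Higher level binds tighter
'>>' has higher precedence than '<'


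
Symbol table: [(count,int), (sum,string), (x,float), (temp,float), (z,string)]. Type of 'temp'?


Lookup 'temp' → type float


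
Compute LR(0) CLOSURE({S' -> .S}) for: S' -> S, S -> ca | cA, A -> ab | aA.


Start: S' -> .S
For each item with dot before a nonterminal B, add B -> .γ for every B-production
Closure: [S' -> .S, S -> .ca, S -> .cA]


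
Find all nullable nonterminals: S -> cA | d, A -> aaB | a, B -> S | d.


A nonterminal is nullable iff some alternative derives ε (directly, or every symbol in it is nullable)
Nullable: {}


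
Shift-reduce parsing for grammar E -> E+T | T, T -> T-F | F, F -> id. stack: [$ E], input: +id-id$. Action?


shift '+' to continue E -> E+T
Action: shift


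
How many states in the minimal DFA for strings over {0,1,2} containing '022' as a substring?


KMP-style automaton: 3 progress states + 1 absorbing accept = 4
Minimal DFA: 4 states


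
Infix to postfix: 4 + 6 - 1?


Left to right (same or higher precedence on left)
Postfix: 4 6 + 1 -


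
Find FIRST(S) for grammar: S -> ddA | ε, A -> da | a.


Per alternative of S: FIRST(ddA) = {d}; FIRST(ε) = {ε}
FIRST(S) = {d, ε}


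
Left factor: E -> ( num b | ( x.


Common prefix: '('
Factored: E -> ( E', E' -> num b | x


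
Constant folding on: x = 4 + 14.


4 + 14 = 18 at compile time
Optimized: x = 18


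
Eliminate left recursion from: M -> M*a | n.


Left-recursive alternatives: M*a; non-recursive: n
Introduce M': M -> nM', M' -> *aM' | ε


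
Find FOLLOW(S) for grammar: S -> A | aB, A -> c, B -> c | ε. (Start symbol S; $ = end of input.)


$ ∈ FOLLOW(S). For each A -> αBβ: add FIRST(β)\{ε} to FOLLOW(B); if β nullable, add FOLLOW(A).
FOLLOW(S) = {$}


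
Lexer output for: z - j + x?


Scan left to right, longest-match per lexeme
Tokens: ID(z), OP(-), ID(j), OP(+), ID(x)


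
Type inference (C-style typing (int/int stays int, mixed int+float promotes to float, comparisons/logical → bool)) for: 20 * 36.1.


Operand types: int * float
Rule: mixed int/float promotes to float; int/int stays int
Result type: float


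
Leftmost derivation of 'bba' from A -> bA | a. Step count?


Derivation: A => bA => bbA => bba
Steps: 3


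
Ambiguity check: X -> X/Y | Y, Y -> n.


precedence layered via separate nonterminal Y: deterministic
Unambiguous


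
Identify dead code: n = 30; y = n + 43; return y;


n is read by y's definition; y is returned
No dead code


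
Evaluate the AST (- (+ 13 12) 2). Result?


Evaluate inner: (+ 13 12) = 25
Evaluate root: (- 25 2) = 23
Result: 23


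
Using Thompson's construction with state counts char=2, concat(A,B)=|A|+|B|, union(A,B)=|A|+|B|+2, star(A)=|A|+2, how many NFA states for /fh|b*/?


Syntax tree has 3 char leaf(s), 1 union(s), 1 star(s)
chars contribute 3×2 = 6; each union adds +2; each star adds +2
Total: 6 + 2 + 2 = 10 states


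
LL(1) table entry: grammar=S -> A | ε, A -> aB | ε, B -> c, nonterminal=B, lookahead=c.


For [B, c]: 'c' ∈ FIRST(c)
Entry: B -> c


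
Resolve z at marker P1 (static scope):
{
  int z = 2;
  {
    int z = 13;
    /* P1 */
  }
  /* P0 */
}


z declared in the same block as P1
z = 13


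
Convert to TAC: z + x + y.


Break into single-operator statements:
t1 = z + x
t2 = t1 + y


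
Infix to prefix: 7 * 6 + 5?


left-to-right (same/higher precedence on left): tree is (+ (* 7 6) 5)
Prefix: + * 7 6 5


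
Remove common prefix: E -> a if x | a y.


Common prefix: 'a'
Factored: E -> a E', E' -> if x | y


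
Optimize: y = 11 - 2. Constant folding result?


11 - 2 = 9 at compile time
Optimized: y = 9


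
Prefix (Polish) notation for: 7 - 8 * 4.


'*' binds tighter: tree is (- 7 (* 8 4))
Prefix: - 7 * 8 4


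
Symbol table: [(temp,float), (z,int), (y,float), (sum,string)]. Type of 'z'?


Lookup 'z' → type int


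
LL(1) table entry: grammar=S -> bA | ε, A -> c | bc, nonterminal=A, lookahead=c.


For [A, c]: 'c' ∈ FIRST(c)
Entry: A -> c


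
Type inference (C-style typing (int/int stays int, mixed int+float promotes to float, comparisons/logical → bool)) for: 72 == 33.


Operand types: int == int
Rule: comparison yields bool
Result type: bool


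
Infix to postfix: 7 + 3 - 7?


Left to right (same or higher precedence on left)
Postfix: 7 3 + 7 -


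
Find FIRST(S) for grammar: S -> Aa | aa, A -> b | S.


Per alternative of S: FIRST(Aa) = {a, b}; FIRST(aa) = {a}
FIRST(S) = {a, b}


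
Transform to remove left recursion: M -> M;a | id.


Left-recursive alternatives: M;a; non-recursive: id
Introduce M': M -> idM', M' -> ;aM' | ε


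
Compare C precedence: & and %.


'%' is multiplicative (level 10); '&' is bitwise AND (level 5)
Higher level binds tighter
'%' has higher precedence than '&'


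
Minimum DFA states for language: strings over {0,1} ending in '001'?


Track the longest suffix of input matching a prefix of '001': 4 classes (prefixes of length 0..3)
Minimal DFA: 4 states


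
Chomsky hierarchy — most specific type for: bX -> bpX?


LHS has context (more than one symbol) and |LHS| ≤ |RHS|
Classification: Type 1 (Context-Sensitive)


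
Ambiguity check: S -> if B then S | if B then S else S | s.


dangling else: 'if B then if B then s else s' parses two ways
Ambiguous


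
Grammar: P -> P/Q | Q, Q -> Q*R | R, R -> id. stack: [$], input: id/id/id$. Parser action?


no handle on stack; shift 'id'
Action: shift


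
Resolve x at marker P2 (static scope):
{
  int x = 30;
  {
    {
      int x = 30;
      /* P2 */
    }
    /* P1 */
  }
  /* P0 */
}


x declared in the same block as P2
x = 30


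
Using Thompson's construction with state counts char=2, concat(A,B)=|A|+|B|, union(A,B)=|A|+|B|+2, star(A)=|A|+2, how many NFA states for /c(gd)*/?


Syntax tree has 3 char leaf(s), 0 union(s), 1 star(s)
chars contribute 3×2 = 6; each union adds +2; each star adds +2
Total: 6 + 0 + 2 = 8 states


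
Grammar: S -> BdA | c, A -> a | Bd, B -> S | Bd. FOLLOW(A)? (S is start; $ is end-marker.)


$ ∈ FOLLOW(S). For each A -> αBβ: add FIRST(β)\{ε} to FOLLOW(B); if β nullable, add FOLLOW(A).
FOLLOW(A) = {$, d}


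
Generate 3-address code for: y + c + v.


Break into single-operator statements:
t1 = y + c
t2 = t1 + v


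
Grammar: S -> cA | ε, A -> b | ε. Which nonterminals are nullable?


A nonterminal is nullable iff some alternative derives ε (directly, or every symbol in it is nullable)
Nullable: {A, S}


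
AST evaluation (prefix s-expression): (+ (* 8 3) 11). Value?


Evaluate inner: (* 8 3) = 24
Evaluate root: (+ 24 11) = 35
Result: 35


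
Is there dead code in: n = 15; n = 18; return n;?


first assignment to n is overwritten before any read
Dead: 'n = 15'


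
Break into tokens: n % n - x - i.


Scan left to right, longest-match per lexeme
Tokens: ID(n), OP(%), ID(n), OP(-), ID(x), OP(-), ID(i)


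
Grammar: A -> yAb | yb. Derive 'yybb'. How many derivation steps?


Derivation: A => yAb => yybb
Steps: 2


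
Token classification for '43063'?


Pattern: digits only
Type: INTEGER_LITERAL


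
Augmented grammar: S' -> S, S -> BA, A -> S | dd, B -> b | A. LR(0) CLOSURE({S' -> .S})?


Start: S' -> .S
For each item with dot before a nonterminal B, add B -> .γ for every B-production
Closure: [S' -> .S, S -> .BA, B -> .b, B -> .A, A -> .S, A -> .dd]


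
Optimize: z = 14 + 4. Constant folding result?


14 + 4 = 18 at compile time
Optimized: z = 18


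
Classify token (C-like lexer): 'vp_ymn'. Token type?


Pattern: letter/underscore followed by alphanumerics, not a keyword
Type: IDENTIFIER


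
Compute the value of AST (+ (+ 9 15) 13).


Evaluate inner: (+ 9 15) = 24
Evaluate root: (+ 24 13) = 37
Result: 37


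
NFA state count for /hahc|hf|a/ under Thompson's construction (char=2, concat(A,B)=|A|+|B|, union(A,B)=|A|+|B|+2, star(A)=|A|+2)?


Syntax tree has 7 char leaf(s), 2 union(s), 0 star(s)
chars contribute 7×2 = 14; each union adds +2; each star adds +2
Total: 14 + 4 + 0 = 18 states


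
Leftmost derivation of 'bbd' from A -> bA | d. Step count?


Derivation: A => bA => bbA => bbd
Steps: 3


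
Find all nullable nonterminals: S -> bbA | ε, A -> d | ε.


A nonterminal is nullable iff some alternative derives ε (directly, or every symbol in it is nullable)
Nullable: {A, S}


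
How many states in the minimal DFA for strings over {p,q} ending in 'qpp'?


Track the longest suffix of input matching a prefix of 'qpp': 4 classes (prefixes of length 0..3)
Minimal DFA: 4 states


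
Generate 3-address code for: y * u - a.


Break into single-operator statements:
t1 = y * u
t2 = t1 - a


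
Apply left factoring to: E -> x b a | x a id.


Common prefix: 'x'
Factored: E -> x E', E' -> b a | a id


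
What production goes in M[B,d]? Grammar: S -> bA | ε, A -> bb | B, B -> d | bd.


For [B, d]: 'd' ∈ FIRST(d)
Entry: B -> d


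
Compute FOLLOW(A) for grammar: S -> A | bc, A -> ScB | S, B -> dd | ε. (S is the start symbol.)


$ ∈ FOLLOW(S). For each A -> αBβ: add FIRST(β)\{ε} to FOLLOW(B); if β nullable, add FOLLOW(A).
FOLLOW(A) = {$, c}


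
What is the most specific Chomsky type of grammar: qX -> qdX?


LHS has context (more than one symbol) and |LHS| ≤ |RHS|
Classification: Type 1 (Context-Sensitive)


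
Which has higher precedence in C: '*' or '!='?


'*' is multiplicative (level 10); '!=' is equality (level 6)
Higher level binds tighter
'*' has higher precedence than '!='


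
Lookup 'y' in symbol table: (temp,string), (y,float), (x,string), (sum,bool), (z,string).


Lookup 'y' → type float


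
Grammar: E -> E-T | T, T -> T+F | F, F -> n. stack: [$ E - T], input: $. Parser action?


handle 'E-T' on top; lookahead ∈ FOLLOW(E) = {-, $}
Action: reduce (E -> E-T)


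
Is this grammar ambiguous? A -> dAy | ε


balanced d^n…y^n: each string has a unique parse
Unambiguous


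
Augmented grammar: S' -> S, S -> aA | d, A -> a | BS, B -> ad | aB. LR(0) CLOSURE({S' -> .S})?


Start: S' -> .S
For each item with dot before a nonterminal B, add B -> .γ for every B-production
Closure: [S' -> .S, S -> .aA, S -> .d]


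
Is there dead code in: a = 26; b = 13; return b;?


a is assigned but never read
Dead: 'a = 26'


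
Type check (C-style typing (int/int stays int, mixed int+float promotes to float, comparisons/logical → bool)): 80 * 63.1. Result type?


Operand types: int * float
Rule: mixed int/float promotes to float; int/int stays int
Result type: float


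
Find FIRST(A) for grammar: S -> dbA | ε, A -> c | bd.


Per alternative of A: FIRST(c) = {c}; FIRST(bd) = {b}
FIRST(A) = {b, c}


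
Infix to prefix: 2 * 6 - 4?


left-to-right (same/higher precedence on left): tree is (- (* 2 6) 4)
Prefix: - * 2 6 4


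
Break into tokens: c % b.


Scan left to right, longest-match per lexeme
Tokens: ID(c), OP(%), ID(b)


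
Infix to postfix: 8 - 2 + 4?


Left to right (same or higher precedence on left)
Postfix: 8 2 - 4 +


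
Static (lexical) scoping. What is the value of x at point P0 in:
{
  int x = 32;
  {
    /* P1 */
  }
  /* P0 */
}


x declared in the same block as P0
x = 32


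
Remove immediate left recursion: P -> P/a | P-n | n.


Left-recursive alternatives: P/a, P-n; non-recursive: n
Introduce P': P -> nP', P' -> /aP' | -nP' | ε


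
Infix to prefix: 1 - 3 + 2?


left-to-right (same/higher precedence on left): tree is (+ (- 1 3) 2)
Prefix: + - 1 3 2


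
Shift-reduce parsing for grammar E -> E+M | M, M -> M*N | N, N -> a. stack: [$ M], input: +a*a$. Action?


lookahead ∉ {*} so M won't extend; reduce E -> M
Action: reduce (E -> M)


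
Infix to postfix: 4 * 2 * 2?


Left to right (same or higher precedence on left)
Postfix: 4 2 * 2 *


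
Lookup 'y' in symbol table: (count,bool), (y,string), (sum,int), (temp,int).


Lookup 'y' → type string


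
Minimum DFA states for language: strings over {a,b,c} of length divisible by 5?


Track length mod 5: states 0..4, accept at 0
Minimal DFA: 5 states


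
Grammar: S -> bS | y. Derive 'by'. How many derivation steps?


Derivation: S => bS => by
Steps: 2


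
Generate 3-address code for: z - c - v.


Break into single-operator statements:
t1 = z - c
t2 = t1 - v


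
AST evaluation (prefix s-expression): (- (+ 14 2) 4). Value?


Evaluate inner: (+ 14 2) = 16
Evaluate root: (- 16 4) = 12
Result: 12


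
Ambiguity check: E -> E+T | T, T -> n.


precedence layered via separate nonterminal T: deterministic
Unambiguous


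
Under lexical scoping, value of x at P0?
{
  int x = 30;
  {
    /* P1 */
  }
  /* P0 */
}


x declared in the same block as P0
x = 30


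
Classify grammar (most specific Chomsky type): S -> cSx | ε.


Single nonterminal LHS, but c^n x^n is not regular
Classification: Type 2 (Context-Free)


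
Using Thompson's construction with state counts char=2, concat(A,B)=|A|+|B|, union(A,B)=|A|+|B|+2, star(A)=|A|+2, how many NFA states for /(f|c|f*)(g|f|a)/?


Syntax tree has 6 char leaf(s), 4 union(s), 1 star(s)
chars contribute 6×2 = 12; each union adds +2; each star adds +2
Total: 12 + 8 + 2 = 22 states


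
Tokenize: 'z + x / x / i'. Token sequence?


Scan left to right, longest-match per lexeme
Tokens: ID(z), OP(+), ID(x), OP(/), ID(x), OP(/), ID(i)


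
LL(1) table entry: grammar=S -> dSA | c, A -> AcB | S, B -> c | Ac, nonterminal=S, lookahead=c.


For [S, c]: 'c' ∈ FIRST(c)
Entry: S -> c


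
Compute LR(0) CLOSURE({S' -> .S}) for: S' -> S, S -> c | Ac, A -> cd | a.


Start: S' -> .S
For each item with dot before a nonterminal B, add B -> .γ for every B-production
Closure: [S' -> .S, S -> .c, S -> .Ac, A -> .cd, A -> .a]


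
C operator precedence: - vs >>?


'-' is additive (level 9); '>>' is shift (level 8)
Higher level binds tighter
'-' has higher precedence than '>>'


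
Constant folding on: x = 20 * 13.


20 * 13 = 260 at compile time
Optimized: x = 260


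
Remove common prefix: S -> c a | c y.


Common prefix: 'c'
Factored: S -> c S', S' -> a | y


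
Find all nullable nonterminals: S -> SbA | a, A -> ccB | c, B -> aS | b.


A nonterminal is nullable iff some alternative derives ε (directly, or every symbol in it is nullable)
Nullable: {}


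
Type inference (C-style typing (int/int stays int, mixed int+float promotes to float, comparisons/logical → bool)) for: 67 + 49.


Operand types: int + int
Rule: mixed int/float promotes to float; int/int stays int
Result type: int


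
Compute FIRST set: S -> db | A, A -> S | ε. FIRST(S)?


Per alternative of S: FIRST(db) = {d}; FIRST(A) = {d, ε}
FIRST(S) = {d, ε}


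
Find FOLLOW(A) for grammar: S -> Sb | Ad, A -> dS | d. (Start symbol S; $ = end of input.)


$ ∈ FOLLOW(S). For each A -> αBβ: add FIRST(β)\{ε} to FOLLOW(B); if β nullable, add FOLLOW(A).
FOLLOW(A) = {d}


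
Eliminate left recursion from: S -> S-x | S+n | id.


Left-recursive alternatives: S-x, S+n; non-recursive: id
Introduce S': S -> idS', S' -> -xS' | +nS' | ε


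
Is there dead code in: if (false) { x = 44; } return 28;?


condition is constant false, so the whole block is unreachable
Dead: 'if (false) { x = 44; }'


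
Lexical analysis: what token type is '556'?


Pattern: digits only
Type: INTEGER_LITERAL


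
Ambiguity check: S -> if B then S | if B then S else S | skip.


dangling else: 'if B then if B then skip else skip' parses two ways
Ambiguous


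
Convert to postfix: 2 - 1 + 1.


Left to right (same or higher precedence on left)
Postfix: 2 1 - 1 +


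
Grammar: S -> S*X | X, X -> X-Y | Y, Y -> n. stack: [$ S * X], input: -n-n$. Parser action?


'-' can extend X; shift to build X -> X-Y
Action: shift


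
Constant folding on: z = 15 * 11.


15 * 11 = 165 at compile time
Optimized: z = 165


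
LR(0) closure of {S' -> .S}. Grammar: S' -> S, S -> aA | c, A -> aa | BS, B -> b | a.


Start: S' -> .S
For each item with dot before a nonterminal B, add B -> .γ for every B-production
Closure: [S' -> .S, S -> .aA, S -> .c]


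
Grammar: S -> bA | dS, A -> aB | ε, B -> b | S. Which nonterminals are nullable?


A nonterminal is nullable iff some alternative derives ε (directly, or every symbol in it is nullable)
Nullable: {A}


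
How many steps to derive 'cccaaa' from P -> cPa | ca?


Derivation: P => cPa => ccPaa => cccaaa
Steps: 3


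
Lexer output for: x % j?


Scan left to right, longest-match per lexeme
Tokens: ID(x), OP(%), ID(j)


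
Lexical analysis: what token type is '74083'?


Pattern: digits only
Type: INTEGER_LITERAL


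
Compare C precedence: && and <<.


'<<' is shift (level 8); '&&' is logical AND (level 2)
Higher level binds tighter
'<<' has higher precedence than '&&'


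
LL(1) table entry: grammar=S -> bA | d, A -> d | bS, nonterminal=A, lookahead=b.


For [A, b]: 'b' ∈ FIRST(bS)
Entry: A -> bS


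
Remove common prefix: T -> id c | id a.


Common prefix: 'id'
Factored: T -> id T', T' -> c | a


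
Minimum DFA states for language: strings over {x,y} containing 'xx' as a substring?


KMP-style automaton: 2 progress states + 1 absorbing accept = 3
Minimal DFA: 3 states


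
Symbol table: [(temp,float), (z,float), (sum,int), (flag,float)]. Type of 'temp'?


Lookup 'temp' → type float


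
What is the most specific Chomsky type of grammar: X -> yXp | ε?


Single nonterminal LHS, but y^n p^n is not regular
Classification: Type 2 (Context-Free)


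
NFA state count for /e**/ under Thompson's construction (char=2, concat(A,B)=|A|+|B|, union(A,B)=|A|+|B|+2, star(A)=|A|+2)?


Syntax tree has 1 char leaf(s), 0 union(s), 2 star(s)
chars contribute 1×2 = 2; each union adds +2; each star adds +2
Total: 2 + 0 + 4 = 6 states


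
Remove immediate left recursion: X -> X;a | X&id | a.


Left-recursive alternatives: X;a, X&id; non-recursive: a
Introduce X': X -> aX', X' -> ;aX' | &idX' | ε


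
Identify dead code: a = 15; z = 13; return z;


a is assigned but never read
Dead: 'a = 15'


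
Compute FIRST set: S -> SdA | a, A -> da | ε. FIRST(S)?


Per alternative of S: FIRST(SdA) = {a}; FIRST(a) = {a}
FIRST(S) = {a}


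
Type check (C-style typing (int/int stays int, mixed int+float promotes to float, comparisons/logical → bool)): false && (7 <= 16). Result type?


Operand types: bool && bool
Rule: logical operators take bool operands and yield bool
Result type: bool


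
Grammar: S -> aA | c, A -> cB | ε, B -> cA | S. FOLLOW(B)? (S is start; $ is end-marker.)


$ ∈ FOLLOW(S). For each A -> αBβ: add FIRST(β)\{ε} to FOLLOW(B); if β nullable, add FOLLOW(A).
FOLLOW(B) = {$}


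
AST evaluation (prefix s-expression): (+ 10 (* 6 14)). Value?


Evaluate inner: (* 6 14) = 84
Evaluate root: (+ 10 84) = 94
Result: 94


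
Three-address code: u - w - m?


Break into single-operator statements:
t1 = u - w
t2 = t1 - m


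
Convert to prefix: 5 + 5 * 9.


'*' binds tighter: tree is (+ 5 (* 5 9))
Prefix: + 5 * 5 9


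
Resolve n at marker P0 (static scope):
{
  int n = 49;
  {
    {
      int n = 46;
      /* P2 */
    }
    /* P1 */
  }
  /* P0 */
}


n declared in the same block as P0
n = 49


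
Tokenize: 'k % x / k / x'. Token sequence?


Scan left to right, longest-match per lexeme
Tokens: ID(k), OP(%), ID(x), OP(/), ID(k), OP(/), ID(x)


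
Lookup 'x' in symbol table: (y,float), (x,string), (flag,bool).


Lookup 'x' → type string


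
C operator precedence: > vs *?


'*' is multiplicative (level 10); '>' is relational (level 7)
Higher level binds tighter
'*' has higher precedence than '>'


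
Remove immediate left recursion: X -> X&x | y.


Left-recursive alternatives: X&x; non-recursive: y
Introduce X': X -> yX', X' -> &xX' | ε


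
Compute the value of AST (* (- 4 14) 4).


Evaluate inner: (- 4 14) = -10
Evaluate root: (* -10 4) = -40
Result: -40


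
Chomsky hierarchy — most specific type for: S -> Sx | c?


Left-linear: every RHS is a terminal or one nonterminal followed by a terminal
Classification: Type 3 (Regular)


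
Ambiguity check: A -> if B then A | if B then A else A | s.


dangling else: 'if B then if B then s else s' parses two ways
Ambiguous


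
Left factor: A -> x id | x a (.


Common prefix: 'x'
Factored: A -> x A', A' -> id | a (


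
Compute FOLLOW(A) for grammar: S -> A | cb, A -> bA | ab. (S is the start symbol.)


$ ∈ FOLLOW(S). For each A -> αBβ: add FIRST(β)\{ε} to FOLLOW(B); if β nullable, add FOLLOW(A).
FOLLOW(A) = {$}


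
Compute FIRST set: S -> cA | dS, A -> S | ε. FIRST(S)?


Per alternative of S: FIRST(cA) = {c}; FIRST(dS) = {d}
FIRST(S) = {c, d}


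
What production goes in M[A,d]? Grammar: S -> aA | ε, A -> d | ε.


For [A, d]: 'd' ∈ FIRST(d)
Entry: A -> d


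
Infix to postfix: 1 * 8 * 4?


Left to right (same or higher precedence on left)
Postfix: 1 8 * 4 *


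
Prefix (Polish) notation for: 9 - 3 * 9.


'*' binds tighter: tree is (- 9 (* 3 9))
Prefix: - 9 * 3 9


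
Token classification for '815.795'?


Pattern: digits with a decimal point
Type: FLOAT_LITERAL


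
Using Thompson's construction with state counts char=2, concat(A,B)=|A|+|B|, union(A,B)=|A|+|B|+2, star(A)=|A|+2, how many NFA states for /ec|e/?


Syntax tree has 3 char leaf(s), 1 union(s), 0 star(s)
chars contribute 3×2 = 6; each union adds +2; each star adds +2
Total: 6 + 2 + 0 = 8 states


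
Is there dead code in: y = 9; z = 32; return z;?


y is assigned but never read
Dead: 'y = 9'


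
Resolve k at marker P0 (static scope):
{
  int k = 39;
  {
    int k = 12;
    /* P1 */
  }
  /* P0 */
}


k declared in the same block as P0
k = 39


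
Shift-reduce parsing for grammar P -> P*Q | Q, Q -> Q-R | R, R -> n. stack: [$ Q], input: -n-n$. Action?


shift '-' to continue Q -> Q-R
Action: shift


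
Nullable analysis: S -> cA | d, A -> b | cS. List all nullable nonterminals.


A nonterminal is nullable iff some alternative derives ε (directly, or every symbol in it is nullable)
Nullable: {}


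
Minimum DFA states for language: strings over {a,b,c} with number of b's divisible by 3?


Track (count of b) mod 3: states 0..2, accept at 0
Minimal DFA: 3 states


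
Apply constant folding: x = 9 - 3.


9 - 3 = 6 at compile time
Optimized: x = 6


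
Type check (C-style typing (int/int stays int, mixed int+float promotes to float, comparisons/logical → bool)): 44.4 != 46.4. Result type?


Operand types: float != float
Rule: comparison yields bool
Result type: bool


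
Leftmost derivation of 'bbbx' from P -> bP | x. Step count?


Derivation: P => bP => bbP => bbbP => bbbx
Steps: 4


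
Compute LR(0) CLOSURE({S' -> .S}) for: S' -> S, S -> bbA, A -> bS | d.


Start: S' -> .S
For each item with dot before a nonterminal B, add B -> .γ for every B-production
Closure: [S' -> .S, S -> .bbA]


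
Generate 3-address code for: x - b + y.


Break into single-operator statements:
t1 = x - b
t2 = t1 + y


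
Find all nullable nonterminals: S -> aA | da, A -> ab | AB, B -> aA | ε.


A nonterminal is nullable iff some alternative derives ε (directly, or every symbol in it is nullable)
Nullable: {B}


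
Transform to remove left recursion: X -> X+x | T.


Left-recursive alternatives: X+x; non-recursive: T
Introduce X': X -> TX', X' -> +xX' | ε


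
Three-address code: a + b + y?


Break into single-operator statements:
t1 = a + b
t2 = t1 + y


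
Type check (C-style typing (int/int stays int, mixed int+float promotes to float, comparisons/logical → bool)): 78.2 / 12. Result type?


Operand types: float / int
Rule: mixed int/float promotes to float; int/int stays int
Result type: float


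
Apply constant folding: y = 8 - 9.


8 - 9 = -1 at compile time
Optimized: y = -1


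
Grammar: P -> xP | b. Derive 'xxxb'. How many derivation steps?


Derivation: P => xP => xxP => xxxP => xxxb
Steps: 4


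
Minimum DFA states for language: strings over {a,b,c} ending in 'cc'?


Track the longest suffix of input matching a prefix of 'cc': 3 classes (prefixes of length 0..2)
Minimal DFA: 3 states


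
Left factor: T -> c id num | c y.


Common prefix: 'c'
Factored: T -> c T', T' -> id num | y


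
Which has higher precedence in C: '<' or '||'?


'<' is relational (level 7); '||' is logical OR (level 1)
Higher level binds tighter
'<' has higher precedence than '||'


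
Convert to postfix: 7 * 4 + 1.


Left to right (same or higher precedence on left)
Postfix: 7 4 * 1 +


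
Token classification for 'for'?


Pattern: reserved word
Type: KEYWORD


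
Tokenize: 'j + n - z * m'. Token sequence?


Scan left to right, longest-match per lexeme
Tokens: ID(j), OP(+), ID(n), OP(-), ID(z), OP(*), ID(m)


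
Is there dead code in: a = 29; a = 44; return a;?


first assignment to a is overwritten before any read
Dead: 'a = 29'


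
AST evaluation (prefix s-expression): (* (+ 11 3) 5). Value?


Evaluate inner: (+ 11 3) = 14
Evaluate root: (* 14 5) = 70
Result: 70


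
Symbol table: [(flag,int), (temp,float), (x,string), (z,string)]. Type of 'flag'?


Lookup 'flag' → type int


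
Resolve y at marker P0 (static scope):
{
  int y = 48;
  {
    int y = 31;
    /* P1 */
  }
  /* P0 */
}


y declared in the same block as P0
y = 48


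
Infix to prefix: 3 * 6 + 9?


left-to-right (same/higher precedence on left): tree is (+ (* 3 6) 9)
Prefix: + * 3 6 9


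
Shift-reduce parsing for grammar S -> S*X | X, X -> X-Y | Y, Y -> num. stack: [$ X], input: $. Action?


lookahead ∉ {-} so X won't extend; reduce S -> X
Action: reduce (S -> X)


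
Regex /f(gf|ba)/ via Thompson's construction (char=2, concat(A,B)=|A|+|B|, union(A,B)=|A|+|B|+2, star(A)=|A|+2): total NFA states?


Syntax tree has 5 char leaf(s), 1 union(s), 0 star(s)
chars contribute 5×2 = 10; each union adds +2; each star adds +2
Total: 10 + 2 + 0 = 12 states


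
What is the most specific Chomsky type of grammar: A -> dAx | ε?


Single nonterminal LHS, but d^n x^n is not regular
Classification: Type 2 (Context-Free)


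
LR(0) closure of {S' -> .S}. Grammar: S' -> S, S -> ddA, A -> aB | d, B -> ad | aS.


Start: S' -> .S
For each item with dot before a nonterminal B, add B -> .γ for every B-production
Closure: [S' -> .S, S -> .ddA]


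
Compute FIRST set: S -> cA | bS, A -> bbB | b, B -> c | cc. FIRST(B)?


Per alternative of B: FIRST(c) = {c}; FIRST(cc) = {c}
FIRST(B) = {c}


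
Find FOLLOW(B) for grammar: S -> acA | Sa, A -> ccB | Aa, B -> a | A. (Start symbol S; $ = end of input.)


$ ∈ FOLLOW(S). For each A -> αBβ: add FIRST(β)\{ε} to FOLLOW(B); if β nullable, add FOLLOW(A).
FOLLOW(B) = {$, a}


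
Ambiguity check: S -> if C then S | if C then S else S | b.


dangling else: 'if C then if C then b else b' parses two ways
Ambiguous


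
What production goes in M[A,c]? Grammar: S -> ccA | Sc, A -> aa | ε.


For [A, c]: ε is nullable and 'c' ∈ FOLLOW(A)
Entry: A -> ε


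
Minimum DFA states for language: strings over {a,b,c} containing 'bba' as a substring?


KMP-style automaton: 3 progress states + 1 absorbing accept = 4
Minimal DFA: 4 states


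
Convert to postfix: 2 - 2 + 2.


Left to right (same or higher precedence on left)
Postfix: 2 2 - 2 +


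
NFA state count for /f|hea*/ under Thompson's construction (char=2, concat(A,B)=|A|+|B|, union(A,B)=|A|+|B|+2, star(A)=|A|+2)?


Syntax tree has 4 char leaf(s), 1 union(s), 1 star(s)
chars contribute 4×2 = 8; each union adds +2; each star adds +2
Total: 8 + 2 + 2 = 12 states


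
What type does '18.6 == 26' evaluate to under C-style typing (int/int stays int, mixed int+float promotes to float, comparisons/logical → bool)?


Operand types: float == int
Rule: comparison yields bool
Result type: bool


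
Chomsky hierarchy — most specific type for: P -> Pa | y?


Left-linear: every RHS is a terminal or one nonterminal followed by a terminal
Classification: Type 3 (Regular)


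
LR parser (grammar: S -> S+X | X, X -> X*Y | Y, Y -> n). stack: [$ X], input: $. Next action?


lookahead ∉ {*} so X won't extend; reduce S -> X
Action: reduce (S -> X)


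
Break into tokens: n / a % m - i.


Scan left to right, longest-match per lexeme
Tokens: ID(n), OP(/), ID(a), OP(%), ID(m), OP(-), ID(i)


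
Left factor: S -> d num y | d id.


Common prefix: 'd'
Factored: S -> d S', S' -> num y | id


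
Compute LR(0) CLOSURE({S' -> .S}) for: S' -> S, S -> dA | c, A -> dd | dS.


Start: S' -> .S
For each item with dot before a nonterminal B, add B -> .γ for every B-production
Closure: [S' -> .S, S -> .dA, S -> .c]


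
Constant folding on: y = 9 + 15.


9 + 15 = 24 at compile time
Optimized: y = 24


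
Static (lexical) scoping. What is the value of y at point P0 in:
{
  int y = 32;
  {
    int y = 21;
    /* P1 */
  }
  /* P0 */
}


y declared in the same block as P0
y = 32


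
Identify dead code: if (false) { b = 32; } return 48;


condition is constant false, so the whole block is unreachable
Dead: 'if (false) { b = 32; }'


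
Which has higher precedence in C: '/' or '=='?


'/' is multiplicative (level 10); '==' is equality (level 6)
Higher level binds tighter
'/' has higher precedence than '=='


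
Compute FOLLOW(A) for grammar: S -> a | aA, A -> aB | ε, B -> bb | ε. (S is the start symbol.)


$ ∈ FOLLOW(S). For each A -> αBβ: add FIRST(β)\{ε} to FOLLOW(B); if β nullable, add FOLLOW(A).
FOLLOW(A) = {$}


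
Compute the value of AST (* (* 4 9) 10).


Evaluate inner: (* 4 9) = 36
Evaluate root: (* 36 10) = 360
Result: 360


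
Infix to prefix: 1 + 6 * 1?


'*' binds tighter: tree is (+ 1 (* 6 1))
Prefix: + 1 * 6 1


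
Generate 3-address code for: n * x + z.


Break into single-operator statements:
t1 = n * x
t2 = t1 + z


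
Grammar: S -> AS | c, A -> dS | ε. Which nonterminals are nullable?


A nonterminal is nullable iff some alternative derives ε (directly, or every symbol in it is nullable)
Nullable: {A}


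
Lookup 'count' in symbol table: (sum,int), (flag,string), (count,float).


Lookup 'count' → type float


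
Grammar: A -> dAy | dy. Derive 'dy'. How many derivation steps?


Derivation: A => dy
Steps: 1


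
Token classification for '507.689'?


Pattern: digits with a decimal point
Type: FLOAT_LITERAL


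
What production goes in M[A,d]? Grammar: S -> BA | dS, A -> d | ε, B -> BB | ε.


For [A, d]: 'd' ∈ FIRST(d)
Entry: A -> d


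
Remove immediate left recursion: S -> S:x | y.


Left-recursive alternatives: S:x; non-recursive: y
Introduce S': S -> yS', S' -> :xS' | ε


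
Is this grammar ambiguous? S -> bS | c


right-linear, alternatives start with distinct terminals 'b' vs 'c': unique leftmost derivation
Unambiguous
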